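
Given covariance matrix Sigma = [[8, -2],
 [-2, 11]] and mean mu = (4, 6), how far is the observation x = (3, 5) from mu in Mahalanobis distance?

Step 1 — centre the observation: (x - mu) = (-1, -1).

Step 2 — invert Sigma. det(Sigma) = 8·11 - (-2)² = 84.
  Sigma^{-1} = (1/det) · [[d, -b], [-b, a]] = [[0.131, 0.0238],
 [0.0238, 0.0952]].

Step 3 — form the quadratic (x - mu)^T · Sigma^{-1} · (x - mu):
  Sigma^{-1} · (x - mu) = (-0.1548, -0.119).
  (x - mu)^T · [Sigma^{-1} · (x - mu)] = (-1)·(-0.1548) + (-1)·(-0.119) = 0.2738.

Step 4 — take square root: d = √(0.2738) ≈ 0.5233.

d(x, mu) = √(0.2738) ≈ 0.5233


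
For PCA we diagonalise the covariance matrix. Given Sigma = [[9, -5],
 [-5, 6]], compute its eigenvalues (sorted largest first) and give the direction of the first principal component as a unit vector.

Step 1 — characteristic polynomial of 2×2 Sigma:
  det(Sigma - λI) = λ² - trace · λ + det = 0.
  trace = 9 + 6 = 15, det = 9·6 - (-5)² = 29.
Step 2 — discriminant:
  Δ = trace² - 4·det = 225 - 116 = 109.
Step 3 — eigenvalues:
  λ = (trace ± √Δ)/2 = (15 ± 10.4403)/2,
  λ_1 = 12.7202,  λ_2 = 2.2798.

Step 4 — unit eigenvector for λ_1: solve (Sigma - λ_1 I)v = 0. First row:
  (9 - 12.7202)·v_x + (-5)·v_y = 0, i.e. (-3.7202)·v_x + (-5)·v_y = 0,
  so v ∝ (b, λ_1 - a) = (-5, 3.7202); multiply by -1 so the first entry is positive: u = (5, -3.7202).
  ||u|| = √((5)² + (-3.7202)²) = √(38.8395) ≈ 6.2321,
  v_1 = u/||u|| ≈ (0.8023, -0.5969) (||v_1|| = 1).

λ_1 = 12.7202,  λ_2 = 2.2798;  v_1 ≈ (0.8023, -0.5969)


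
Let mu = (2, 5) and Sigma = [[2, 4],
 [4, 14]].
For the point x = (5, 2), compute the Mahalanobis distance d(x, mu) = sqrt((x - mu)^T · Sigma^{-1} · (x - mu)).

Step 1 — centre the observation: (x - mu) = (3, -3).

Step 2 — invert Sigma. det(Sigma) = 2·14 - (4)² = 12.
  Sigma^{-1} = (1/det) · [[d, -b], [-b, a]] = [[1.1667, -0.3333],
 [-0.3333, 0.1667]].

Step 3 — form the quadratic (x - mu)^T · Sigma^{-1} · (x - mu):
  Sigma^{-1} · (x - mu) = (4.5, -1.5).
  (x - mu)^T · [Sigma^{-1} · (x - mu)] = (3)·(4.5) + (-3)·(-1.5) = 18.

Step 4 — take square root: d = √(18) ≈ 4.2426.

d(x, mu) = √(18) ≈ 4.2426


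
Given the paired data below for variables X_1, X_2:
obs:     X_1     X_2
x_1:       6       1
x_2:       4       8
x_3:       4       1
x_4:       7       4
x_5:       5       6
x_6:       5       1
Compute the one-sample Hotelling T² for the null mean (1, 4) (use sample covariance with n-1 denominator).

Step 1 — sample mean vector:
  mean(X_1) = (6 + 4 + 4 + 7 + 5 + 5) / 6 = 31/6 = 5.1667
  mean(X_2) = (1 + 8 + 1 + 4 + 6 + 1) / 6 = 21/6 = 3.5
  x̄ = (5.1667, 3.5),  deviation x̄ - mu_0 = (5.1667, 3.5) - (1, 4) = (4.1667, -0.5).

Step 2 — sample covariance matrix, S[i,j] = (1/(n-1)) · Σ_k (x_{k,i} - mean_i) · (x_{k,j} - mean_j), divisor n-1 = 5:
  S[X_1,X_1] = ((0.8333)·(0.8333) + (-1.1667)·(-1.1667) + (-1.1667)·(-1.1667) + (1.8333)·(1.8333) + (-0.1667)·(-0.1667) + (-0.1667)·(-0.1667)) / 5 = 6.8333/5 = 1.3667
  S[X_1,X_2] = ((0.8333)·(-2.5) + (-1.1667)·(4.5) + (-1.1667)·(-2.5) + (1.8333)·(0.5) + (-0.1667)·(2.5) + (-0.1667)·(-2.5)) / 5 = -3.5/5 = -0.7
  S[X_2,X_2] = ((-2.5)·(-2.5) + (4.5)·(4.5) + (-2.5)·(-2.5) + (0.5)·(0.5) + (2.5)·(2.5) + (-2.5)·(-2.5)) / 5 = 45.5/5 = 9.1
  S = [[1.3667, -0.7],
 [-0.7, 9.1]].

Step 3 — invert S. det(S) = 1.3667·9.1 - (-0.7)² = 11.9467.
  S^{-1} = (1/det) · [[d, -b], [-b, a]] = [[0.7617, 0.0586],
 [0.0586, 0.1144]].

Step 4 — quadratic form (x̄ - mu_0)^T · S^{-1} · (x̄ - mu_0):
  S^{-1} · (x̄ - mu_0) = (3.1445, 0.1869),
  (x̄ - mu_0)^T · [...] = (4.1667)·(3.1445) + (-0.5)·(0.1869) = 13.0087.

Step 5 — scale by n: T² = 6 · 13.0087 = 78.0525.

T² ≈ 78.0525


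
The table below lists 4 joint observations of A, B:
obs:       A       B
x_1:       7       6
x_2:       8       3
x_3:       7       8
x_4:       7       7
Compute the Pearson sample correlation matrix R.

Step 1 — column means:
  mean(A) = (7 + 8 + 7 + 7) / 4 = 29/4 = 7.25
  mean(B) = (6 + 3 + 8 + 7) / 4 = 24/4 = 6

Step 2 — sample variances and covariances s[i,j] = (1/(n-1)) · Σ_k (x_{k,i} - mean_i) · (x_{k,j} - mean_j), with n-1 = 3:
  s[A,A] = ((-0.25)·(-0.25) + (0.75)·(0.75) + (-0.25)·(-0.25) + (-0.25)·(-0.25)) / 3 = 0.75/3 = 0.25
  s[A,B] = ((-0.25)·(0) + (0.75)·(-3) + (-0.25)·(2) + (-0.25)·(1)) / 3 = -3/3 = -1
  s[B,B] = ((0)·(0) + (-3)·(-3) + (2)·(2) + (1)·(1)) / 3 = 14/3 = 4.6667
  Sample standard deviations s_i = √(s[i,i]):
  s(A) = √(0.25) = 0.5
  s(B) = √(4.6667) = 2.1602

Step 3 — r_{ij} = s_{ij} / (s_i · s_j):
  r[A,A] = 1 (diagonal).
  r[A,B] = -1 / (0.5 · 2.1602) = -1 / 1.0801 = -0.9258
  r[B,B] = 1 (diagonal).

R is symmetric with unit diagonal. Assembling:

R = [[1, -0.9258],
 [-0.9258, 1]]


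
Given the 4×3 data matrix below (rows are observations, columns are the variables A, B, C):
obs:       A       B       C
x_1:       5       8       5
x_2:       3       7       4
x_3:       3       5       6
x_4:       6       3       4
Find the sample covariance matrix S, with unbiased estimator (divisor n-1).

Step 1 — column means:
  mean(A) = (5 + 3 + 3 + 6) / 4 = 17/4 = 4.25
  mean(B) = (8 + 7 + 5 + 3) / 4 = 23/4 = 5.75
  mean(C) = (5 + 4 + 6 + 4) / 4 = 19/4 = 4.75

Step 2 — sample covariance S[i,j] = (1/(n-1)) · Σ_k (x_{k,i} - mean_i) · (x_{k,j} - mean_j), with n-1 = 3.
  S[A,A] = ((0.75)·(0.75) + (-1.25)·(-1.25) + (-1.25)·(-1.25) + (1.75)·(1.75)) / 3 = 6.75/3 = 2.25
  S[A,B] = ((0.75)·(2.25) + (-1.25)·(1.25) + (-1.25)·(-0.75) + (1.75)·(-2.75)) / 3 = -3.75/3 = -1.25
  S[A,C] = ((0.75)·(0.25) + (-1.25)·(-0.75) + (-1.25)·(1.25) + (1.75)·(-0.75)) / 3 = -1.75/3 = -0.5833
  S[B,B] = ((2.25)·(2.25) + (1.25)·(1.25) + (-0.75)·(-0.75) + (-2.75)·(-2.75)) / 3 = 14.75/3 = 4.9167
  S[B,C] = ((2.25)·(0.25) + (1.25)·(-0.75) + (-0.75)·(1.25) + (-2.75)·(-0.75)) / 3 = 0.75/3 = 0.25
  S[C,C] = ((0.25)·(0.25) + (-0.75)·(-0.75) + (1.25)·(1.25) + (-0.75)·(-0.75)) / 3 = 2.75/3 = 0.9167

S is symmetric (S[j,i] = S[i,j]). Assembling:

S = [[2.25, -1.25, -0.5833],
 [-1.25, 4.9167, 0.25],
 [-0.5833, 0.25, 0.9167]]


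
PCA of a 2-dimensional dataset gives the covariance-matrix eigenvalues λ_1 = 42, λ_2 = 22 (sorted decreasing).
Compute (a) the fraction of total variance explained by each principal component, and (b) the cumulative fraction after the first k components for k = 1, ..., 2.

Step 1 — total variance = trace(Sigma) = Σ λ_i = 42 + 22 = 64.

Step 2 — fraction explained by component i = λ_i / Σ λ:
  PC1: 42/64 = 0.6562
  PC2: 22/64 = 0.3438

Step 3 — cumulative fraction after k components = (λ_1 + ... + λ_k) / Σ λ:
  k = 1: 42/64 = 0.6562
  k = 2: (42 + 22)/64 = 64/64 = 1

Summary (fraction, with percent):

explained: PC1 0.6562 (65.62%), PC2 0.3438 (34.38%);  cumulative: 0.6562, 1


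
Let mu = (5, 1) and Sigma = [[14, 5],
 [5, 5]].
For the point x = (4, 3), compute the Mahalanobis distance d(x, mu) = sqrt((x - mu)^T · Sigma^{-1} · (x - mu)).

Step 1 — centre the observation: (x - mu) = (-1, 2).

Step 2 — invert Sigma. det(Sigma) = 14·5 - (5)² = 45.
  Sigma^{-1} = (1/det) · [[d, -b], [-b, a]] = [[0.1111, -0.1111],
 [-0.1111, 0.3111]].

Step 3 — form the quadratic (x - mu)^T · Sigma^{-1} · (x - mu):
  Sigma^{-1} · (x - mu) = (-0.3333, 0.7333).
  (x - mu)^T · [Sigma^{-1} · (x - mu)] = (-1)·(-0.3333) + (2)·(0.7333) = 1.8.

Step 4 — take square root: d = √(1.8) ≈ 1.3416.

d(x, mu) = √(1.8) ≈ 1.3416


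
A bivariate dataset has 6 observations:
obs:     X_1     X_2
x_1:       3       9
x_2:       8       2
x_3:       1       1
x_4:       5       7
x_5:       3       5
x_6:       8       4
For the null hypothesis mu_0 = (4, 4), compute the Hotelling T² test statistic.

Step 1 — sample mean vector:
  mean(X_1) = (3 + 8 + 1 + 5 + 3 + 8) / 6 = 28/6 = 4.6667
  mean(X_2) = (9 + 2 + 1 + 7 + 5 + 4) / 6 = 28/6 = 4.6667
  x̄ = (4.6667, 4.6667),  deviation x̄ - mu_0 = (4.6667, 4.6667) - (4, 4) = (0.6667, 0.6667).

Step 2 — sample covariance matrix, S[i,j] = (1/(n-1)) · Σ_k (x_{k,i} - mean_i) · (x_{k,j} - mean_j), divisor n-1 = 5:
  S[X_1,X_1] = ((-1.6667)·(-1.6667) + (3.3333)·(3.3333) + (-3.6667)·(-3.6667) + (0.3333)·(0.3333) + (-1.6667)·(-1.6667) + (3.3333)·(3.3333)) / 5 = 41.3333/5 = 8.2667
  S[X_1,X_2] = ((-1.6667)·(4.3333) + (3.3333)·(-2.6667) + (-3.6667)·(-3.6667) + (0.3333)·(2.3333) + (-1.6667)·(0.3333) + (3.3333)·(-0.6667)) / 5 = -4.6667/5 = -0.9333
  S[X_2,X_2] = ((4.3333)·(4.3333) + (-2.6667)·(-2.6667) + (-3.6667)·(-3.6667) + (2.3333)·(2.3333) + (0.3333)·(0.3333) + (-0.6667)·(-0.6667)) / 5 = 45.3333/5 = 9.0667
  S = [[8.2667, -0.9333],
 [-0.9333, 9.0667]].

Step 3 — invert S. det(S) = 8.2667·9.0667 - (-0.9333)² = 74.08.
  S^{-1} = (1/det) · [[d, -b], [-b, a]] = [[0.1224, 0.0126],
 [0.0126, 0.1116]].

Step 4 — quadratic form (x̄ - mu_0)^T · S^{-1} · (x̄ - mu_0):
  S^{-1} · (x̄ - mu_0) = (0.09, 0.0828),
  (x̄ - mu_0)^T · [...] = (0.6667)·(0.09) + (0.6667)·(0.0828) = 0.1152.

Step 5 — scale by n: T² = 6 · 0.1152 = 0.6911.

T² ≈ 0.6911


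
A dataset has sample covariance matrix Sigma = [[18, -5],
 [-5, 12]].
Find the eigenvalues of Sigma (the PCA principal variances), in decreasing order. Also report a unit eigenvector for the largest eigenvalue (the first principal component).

Step 1 — characteristic polynomial of 2×2 Sigma:
  det(Sigma - λI) = λ² - trace · λ + det = 0.
  trace = 18 + 12 = 30, det = 18·12 - (-5)² = 191.
Step 2 — discriminant:
  Δ = trace² - 4·det = 900 - 764 = 136.
Step 3 — eigenvalues:
  λ = (trace ± √Δ)/2 = (30 ± 11.6619)/2,
  λ_1 = 20.831,  λ_2 = 9.169.

Step 4 — unit eigenvector for λ_1: solve (Sigma - λ_1 I)v = 0. First row:
  (18 - 20.831)·v_x + (-5)·v_y = 0, i.e. (-2.831)·v_x + (-5)·v_y = 0,
  so v ∝ (b, λ_1 - a) = (-5, 2.831); multiply by -1 so the first entry is positive: u = (5, -2.831).
  ||u|| = √((5)² + (-2.831)²) = √(33.0143) ≈ 5.7458,
  v_1 = u/||u|| ≈ (0.8702, -0.4927) (||v_1|| = 1).

λ_1 = 20.831,  λ_2 = 9.169;  v_1 ≈ (0.8702, -0.4927)


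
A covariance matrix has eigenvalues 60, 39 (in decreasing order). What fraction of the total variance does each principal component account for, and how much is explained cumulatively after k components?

Step 1 — total variance = trace(Sigma) = Σ λ_i = 60 + 39 = 99.

Step 2 — fraction explained by component i = λ_i / Σ λ:
  PC1: 60/99 = 0.6061
  PC2: 39/99 = 0.3939

Step 3 — cumulative fraction after k components = (λ_1 + ... + λ_k) / Σ λ:
  k = 1: 60/99 = 0.6061
  k = 2: (60 + 39)/99 = 99/99 = 1

Summary (fraction, with percent):

explained: PC1 0.6061 (60.61%), PC2 0.3939 (39.39%);  cumulative: 0.6061, 1


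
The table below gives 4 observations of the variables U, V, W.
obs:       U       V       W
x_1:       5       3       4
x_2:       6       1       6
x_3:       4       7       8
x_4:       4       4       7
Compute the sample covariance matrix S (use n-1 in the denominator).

Step 1 — column means:
  mean(U) = (5 + 6 + 4 + 4) / 4 = 19/4 = 4.75
  mean(V) = (3 + 1 + 7 + 4) / 4 = 15/4 = 3.75
  mean(W) = (4 + 6 + 8 + 7) / 4 = 25/4 = 6.25

Step 2 — sample covariance S[i,j] = (1/(n-1)) · Σ_k (x_{k,i} - mean_i) · (x_{k,j} - mean_j), with n-1 = 3.
  S[U,U] = ((0.25)·(0.25) + (1.25)·(1.25) + (-0.75)·(-0.75) + (-0.75)·(-0.75)) / 3 = 2.75/3 = 0.9167
  S[U,V] = ((0.25)·(-0.75) + (1.25)·(-2.75) + (-0.75)·(3.25) + (-0.75)·(0.25)) / 3 = -6.25/3 = -2.0833
  S[U,W] = ((0.25)·(-2.25) + (1.25)·(-0.25) + (-0.75)·(1.75) + (-0.75)·(0.75)) / 3 = -2.75/3 = -0.9167
  S[V,V] = ((-0.75)·(-0.75) + (-2.75)·(-2.75) + (3.25)·(3.25) + (0.25)·(0.25)) / 3 = 18.75/3 = 6.25
  S[V,W] = ((-0.75)·(-2.25) + (-2.75)·(-0.25) + (3.25)·(1.75) + (0.25)·(0.75)) / 3 = 8.25/3 = 2.75
  S[W,W] = ((-2.25)·(-2.25) + (-0.25)·(-0.25) + (1.75)·(1.75) + (0.75)·(0.75)) / 3 = 8.75/3 = 2.9167

S is symmetric (S[j,i] = S[i,j]). Assembling:

S = [[0.9167, -2.0833, -0.9167],
 [-2.0833, 6.25, 2.75],
 [-0.9167, 2.75, 2.9167]]


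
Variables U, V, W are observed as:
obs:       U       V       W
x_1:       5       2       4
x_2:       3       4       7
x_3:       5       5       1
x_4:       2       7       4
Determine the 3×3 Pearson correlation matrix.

Step 1 — column means:
  mean(U) = (5 + 3 + 5 + 2) / 4 = 15/4 = 3.75
  mean(V) = (2 + 4 + 5 + 7) / 4 = 18/4 = 4.5
  mean(W) = (4 + 7 + 1 + 4) / 4 = 16/4 = 4

Step 2 — sample variances and covariances s[i,j] = (1/(n-1)) · Σ_k (x_{k,i} - mean_i) · (x_{k,j} - mean_j), with n-1 = 3:
  s[U,U] = ((1.25)·(1.25) + (-0.75)·(-0.75) + (1.25)·(1.25) + (-1.75)·(-1.75)) / 3 = 6.75/3 = 2.25
  s[U,V] = ((1.25)·(-2.5) + (-0.75)·(-0.5) + (1.25)·(0.5) + (-1.75)·(2.5)) / 3 = -6.5/3 = -2.1667
  s[U,W] = ((1.25)·(0) + (-0.75)·(3) + (1.25)·(-3) + (-1.75)·(0)) / 3 = -6/3 = -2
  s[V,V] = ((-2.5)·(-2.5) + (-0.5)·(-0.5) + (0.5)·(0.5) + (2.5)·(2.5)) / 3 = 13/3 = 4.3333
  s[V,W] = ((-2.5)·(0) + (-0.5)·(3) + (0.5)·(-3) + (2.5)·(0)) / 3 = -3/3 = -1
  s[W,W] = ((0)·(0) + (3)·(3) + (-3)·(-3) + (0)·(0)) / 3 = 18/3 = 6
  Sample standard deviations s_i = √(s[i,i]):
  s(U) = √(2.25) = 1.5
  s(V) = √(4.3333) = 2.0817
  s(W) = √(6) = 2.4495

Step 3 — r_{ij} = s_{ij} / (s_i · s_j):
  r[U,U] = 1 (diagonal).
  r[U,V] = -2.1667 / (1.5 · 2.0817) = -2.1667 / 3.1225 = -0.6939
  r[U,W] = -2 / (1.5 · 2.4495) = -2 / 3.6742 = -0.5443
  r[V,V] = 1 (diagonal).
  r[V,W] = -1 / (2.0817 · 2.4495) = -1 / 5.099 = -0.1961
  r[W,W] = 1 (diagonal).

R is symmetric with unit diagonal. Assembling:

R = [[1, -0.6939, -0.5443],
 [-0.6939, 1, -0.1961],
 [-0.5443, -0.1961, 1]]


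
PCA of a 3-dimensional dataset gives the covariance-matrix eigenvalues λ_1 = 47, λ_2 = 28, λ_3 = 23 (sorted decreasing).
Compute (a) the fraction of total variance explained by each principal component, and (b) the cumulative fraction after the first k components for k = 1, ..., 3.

Step 1 — total variance = trace(Sigma) = Σ λ_i = 47 + 28 + 23 = 98.

Step 2 — fraction explained by component i = λ_i / Σ λ:
  PC1: 47/98 = 0.4796
  PC2: 28/98 = 0.2857
  PC3: 23/98 = 0.2347

Step 3 — cumulative fraction after k components = (λ_1 + ... + λ_k) / Σ λ:
  k = 1: 47/98 = 0.4796
  k = 2: (47 + 28)/98 = 75/98 = 0.7653
  k = 3: (47 + 28 + 23)/98 = 98/98 = 1

Summary (fraction, with percent):

explained: PC1 0.4796 (47.96%), PC2 0.2857 (28.57%), PC3 0.2347 (23.47%);  cumulative: 0.4796, 0.7653, 1


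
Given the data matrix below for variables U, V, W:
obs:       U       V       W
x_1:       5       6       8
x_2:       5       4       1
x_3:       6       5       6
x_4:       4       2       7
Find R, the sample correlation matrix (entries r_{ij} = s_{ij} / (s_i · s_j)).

Step 1 — column means:
  mean(U) = (5 + 5 + 6 + 4) / 4 = 20/4 = 5
  mean(V) = (6 + 4 + 5 + 2) / 4 = 17/4 = 4.25
  mean(W) = (8 + 1 + 6 + 7) / 4 = 22/4 = 5.5

Step 2 — sample variances and covariances s[i,j] = (1/(n-1)) · Σ_k (x_{k,i} - mean_i) · (x_{k,j} - mean_j), with n-1 = 3:
  s[U,U] = ((0)·(0) + (0)·(0) + (1)·(1) + (-1)·(-1)) / 3 = 2/3 = 0.6667
  s[U,V] = ((0)·(1.75) + (0)·(-0.25) + (1)·(0.75) + (-1)·(-2.25)) / 3 = 3/3 = 1
  s[U,W] = ((0)·(2.5) + (0)·(-4.5) + (1)·(0.5) + (-1)·(1.5)) / 3 = -1/3 = -0.3333
  s[V,V] = ((1.75)·(1.75) + (-0.25)·(-0.25) + (0.75)·(0.75) + (-2.25)·(-2.25)) / 3 = 8.75/3 = 2.9167
  s[V,W] = ((1.75)·(2.5) + (-0.25)·(-4.5) + (0.75)·(0.5) + (-2.25)·(1.5)) / 3 = 2.5/3 = 0.8333
  s[W,W] = ((2.5)·(2.5) + (-4.5)·(-4.5) + (0.5)·(0.5) + (1.5)·(1.5)) / 3 = 29/3 = 9.6667
  Sample standard deviations s_i = √(s[i,i]):
  s(U) = √(0.6667) = 0.8165
  s(V) = √(2.9167) = 1.7078
  s(W) = √(9.6667) = 3.1091

Step 3 — r_{ij} = s_{ij} / (s_i · s_j):
  r[U,U] = 1 (diagonal).
  r[U,V] = 1 / (0.8165 · 1.7078) = 1 / 1.3944 = 0.7171
  r[U,W] = -0.3333 / (0.8165 · 3.1091) = -0.3333 / 2.5386 = -0.1313
  r[V,V] = 1 (diagonal).
  r[V,W] = 0.8333 / (1.7078 · 3.1091) = 0.8333 / 5.3098 = 0.1569
  r[W,W] = 1 (diagonal).

R is symmetric with unit diagonal. Assembling:

R = [[1, 0.7171, -0.1313],
 [0.7171, 1, 0.1569],
 [-0.1313, 0.1569, 1]]


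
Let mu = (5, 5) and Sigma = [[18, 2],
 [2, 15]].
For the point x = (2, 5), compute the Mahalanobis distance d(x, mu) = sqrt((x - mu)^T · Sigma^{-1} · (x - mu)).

Step 1 — centre the observation: (x - mu) = (-3, 0).

Step 2 — invert Sigma. det(Sigma) = 18·15 - (2)² = 266.
  Sigma^{-1} = (1/det) · [[d, -b], [-b, a]] = [[0.0564, -0.0075],
 [-0.0075, 0.0677]].

Step 3 — form the quadratic (x - mu)^T · Sigma^{-1} · (x - mu):
  Sigma^{-1} · (x - mu) = (-0.1692, 0.0226).
  (x - mu)^T · [Sigma^{-1} · (x - mu)] = (-3)·(-0.1692) + (0)·(0.0226) = 0.5075.

Step 4 — take square root: d = √(0.5075) ≈ 0.7124.

d(x, mu) = √(0.5075) ≈ 0.7124


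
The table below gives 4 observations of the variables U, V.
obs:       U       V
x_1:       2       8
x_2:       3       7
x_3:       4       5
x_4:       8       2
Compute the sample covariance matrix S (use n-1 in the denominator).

Step 1 — column means:
  mean(U) = (2 + 3 + 4 + 8) / 4 = 17/4 = 4.25
  mean(V) = (8 + 7 + 5 + 2) / 4 = 22/4 = 5.5

Step 2 — sample covariance S[i,j] = (1/(n-1)) · Σ_k (x_{k,i} - mean_i) · (x_{k,j} - mean_j), with n-1 = 3.
  S[U,U] = ((-2.25)·(-2.25) + (-1.25)·(-1.25) + (-0.25)·(-0.25) + (3.75)·(3.75)) / 3 = 20.75/3 = 6.9167
  S[U,V] = ((-2.25)·(2.5) + (-1.25)·(1.5) + (-0.25)·(-0.5) + (3.75)·(-3.5)) / 3 = -20.5/3 = -6.8333
  S[V,V] = ((2.5)·(2.5) + (1.5)·(1.5) + (-0.5)·(-0.5) + (-3.5)·(-3.5)) / 3 = 21/3 = 7

S is symmetric (S[j,i] = S[i,j]). Assembling:

S = [[6.9167, -6.8333],
 [-6.8333, 7]]


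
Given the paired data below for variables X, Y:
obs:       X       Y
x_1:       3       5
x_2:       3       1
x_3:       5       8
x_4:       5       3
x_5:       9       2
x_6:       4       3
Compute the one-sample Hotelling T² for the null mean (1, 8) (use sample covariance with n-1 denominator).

Step 1 — sample mean vector:
  mean(X) = (3 + 3 + 5 + 5 + 9 + 4) / 6 = 29/6 = 4.8333
  mean(Y) = (5 + 1 + 8 + 3 + 2 + 3) / 6 = 22/6 = 3.6667
  x̄ = (4.8333, 3.6667),  deviation x̄ - mu_0 = (4.8333, 3.6667) - (1, 8) = (3.8333, -4.3333).

Step 2 — sample covariance matrix, S[i,j] = (1/(n-1)) · Σ_k (x_{k,i} - mean_i) · (x_{k,j} - mean_j), divisor n-1 = 5:
  S[X,X] = ((-1.8333)·(-1.8333) + (-1.8333)·(-1.8333) + (0.1667)·(0.1667) + (0.1667)·(0.1667) + (4.1667)·(4.1667) + (-0.8333)·(-0.8333)) / 5 = 24.8333/5 = 4.9667
  S[X,Y] = ((-1.8333)·(1.3333) + (-1.8333)·(-2.6667) + (0.1667)·(4.3333) + (0.1667)·(-0.6667) + (4.1667)·(-1.6667) + (-0.8333)·(-0.6667)) / 5 = -3.3333/5 = -0.6667
  S[Y,Y] = ((1.3333)·(1.3333) + (-2.6667)·(-2.6667) + (4.3333)·(4.3333) + (-0.6667)·(-0.6667) + (-1.6667)·(-1.6667) + (-0.6667)·(-0.6667)) / 5 = 31.3333/5 = 6.2667
  S = [[4.9667, -0.6667],
 [-0.6667, 6.2667]].

Step 3 — invert S. det(S) = 4.9667·6.2667 - (-0.6667)² = 30.68.
  S^{-1} = (1/det) · [[d, -b], [-b, a]] = [[0.2043, 0.0217],
 [0.0217, 0.1619]].

Step 4 — quadratic form (x̄ - mu_0)^T · S^{-1} · (x̄ - mu_0):
  S^{-1} · (x̄ - mu_0) = (0.6888, -0.6182),
  (x̄ - mu_0)^T · [...] = (3.8333)·(0.6888) + (-4.3333)·(-0.6182) = 5.3194.

Step 5 — scale by n: T² = 6 · 5.3194 = 31.9166.

T² ≈ 31.9166


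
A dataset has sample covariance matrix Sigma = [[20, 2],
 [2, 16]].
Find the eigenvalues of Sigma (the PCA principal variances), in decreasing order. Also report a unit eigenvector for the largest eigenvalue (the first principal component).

Step 1 — characteristic polynomial of 2×2 Sigma:
  det(Sigma - λI) = λ² - trace · λ + det = 0.
  trace = 20 + 16 = 36, det = 20·16 - (2)² = 316.
Step 2 — discriminant:
  Δ = trace² - 4·det = 1296 - 1264 = 32.
Step 3 — eigenvalues:
  λ = (trace ± √Δ)/2 = (36 ± 5.6569)/2,
  λ_1 = 20.8284,  λ_2 = 15.1716.

Step 4 — unit eigenvector for λ_1: solve (Sigma - λ_1 I)v = 0. First row:
  (20 - 20.8284)·v_x + (2)·v_y = 0, i.e. (-0.8284)·v_x + (2)·v_y = 0,
  so v ∝ (b, λ_1 - a) = (2, 0.8284) = u.
  ||u|| = √((2)² + (0.8284)²) = √(4.6863) ≈ 2.1648,
  v_1 = u/||u|| ≈ (0.9239, 0.3827) (||v_1|| = 1).

λ_1 = 20.8284,  λ_2 = 15.1716;  v_1 ≈ (0.9239, 0.3827)


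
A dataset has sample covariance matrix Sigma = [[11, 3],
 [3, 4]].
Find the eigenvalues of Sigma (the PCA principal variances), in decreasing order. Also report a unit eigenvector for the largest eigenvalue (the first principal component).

Step 1 — characteristic polynomial of 2×2 Sigma:
  det(Sigma - λI) = λ² - trace · λ + det = 0.
  trace = 11 + 4 = 15, det = 11·4 - (3)² = 35.
Step 2 — discriminant:
  Δ = trace² - 4·det = 225 - 140 = 85.
Step 3 — eigenvalues:
  λ = (trace ± √Δ)/2 = (15 ± 9.2195)/2,
  λ_1 = 12.1098,  λ_2 = 2.8902.

Step 4 — unit eigenvector for λ_1: solve (Sigma - λ_1 I)v = 0. First row:
  (11 - 12.1098)·v_x + (3)·v_y = 0, i.e. (-1.1098)·v_x + (3)·v_y = 0,
  so v ∝ (b, λ_1 - a) = (3, 1.1098) = u.
  ||u|| = √((3)² + (1.1098)²) = √(10.2316) ≈ 3.1987,
  v_1 = u/||u|| ≈ (0.9379, 0.3469) (||v_1|| = 1).

λ_1 = 12.1098,  λ_2 = 2.8902;  v_1 ≈ (0.9379, 0.3469)


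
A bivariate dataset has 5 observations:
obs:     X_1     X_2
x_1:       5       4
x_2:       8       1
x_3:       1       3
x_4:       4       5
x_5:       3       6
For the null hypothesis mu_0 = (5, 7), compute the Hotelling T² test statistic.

Step 1 — sample mean vector:
  mean(X_1) = (5 + 8 + 1 + 4 + 3) / 5 = 21/5 = 4.2
  mean(X_2) = (4 + 1 + 3 + 5 + 6) / 5 = 19/5 = 3.8
  x̄ = (4.2, 3.8),  deviation x̄ - mu_0 = (4.2, 3.8) - (5, 7) = (-0.8, -3.2).

Step 2 — sample covariance matrix, S[i,j] = (1/(n-1)) · Σ_k (x_{k,i} - mean_i) · (x_{k,j} - mean_j), divisor n-1 = 4:
  S[X_1,X_1] = ((0.8)·(0.8) + (3.8)·(3.8) + (-3.2)·(-3.2) + (-0.2)·(-0.2) + (-1.2)·(-1.2)) / 4 = 26.8/4 = 6.7
  S[X_1,X_2] = ((0.8)·(0.2) + (3.8)·(-2.8) + (-3.2)·(-0.8) + (-0.2)·(1.2) + (-1.2)·(2.2)) / 4 = -10.8/4 = -2.7
  S[X_2,X_2] = ((0.2)·(0.2) + (-2.8)·(-2.8) + (-0.8)·(-0.8) + (1.2)·(1.2) + (2.2)·(2.2)) / 4 = 14.8/4 = 3.7
  S = [[6.7, -2.7],
 [-2.7, 3.7]].

Step 3 — invert S. det(S) = 6.7·3.7 - (-2.7)² = 17.5.
  S^{-1} = (1/det) · [[d, -b], [-b, a]] = [[0.2114, 0.1543],
 [0.1543, 0.3829]].

Step 4 — quadratic form (x̄ - mu_0)^T · S^{-1} · (x̄ - mu_0):
  S^{-1} · (x̄ - mu_0) = (-0.6629, -1.3486),
  (x̄ - mu_0)^T · [...] = (-0.8)·(-0.6629) + (-3.2)·(-1.3486) = 4.8457.

Step 5 — scale by n: T² = 5 · 4.8457 = 24.2286.

T² ≈ 24.2286


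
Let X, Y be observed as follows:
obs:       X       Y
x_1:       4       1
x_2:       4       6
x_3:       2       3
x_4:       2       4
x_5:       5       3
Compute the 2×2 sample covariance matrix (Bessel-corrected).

Step 1 — column means:
  mean(X) = (4 + 4 + 2 + 2 + 5) / 5 = 17/5 = 3.4
  mean(Y) = (1 + 6 + 3 + 4 + 3) / 5 = 17/5 = 3.4

Step 2 — sample covariance S[i,j] = (1/(n-1)) · Σ_k (x_{k,i} - mean_i) · (x_{k,j} - mean_j), with n-1 = 4.
  S[X,X] = ((0.6)·(0.6) + (0.6)·(0.6) + (-1.4)·(-1.4) + (-1.4)·(-1.4) + (1.6)·(1.6)) / 4 = 7.2/4 = 1.8
  S[X,Y] = ((0.6)·(-2.4) + (0.6)·(2.6) + (-1.4)·(-0.4) + (-1.4)·(0.6) + (1.6)·(-0.4)) / 4 = -0.8/4 = -0.2
  S[Y,Y] = ((-2.4)·(-2.4) + (2.6)·(2.6) + (-0.4)·(-0.4) + (0.6)·(0.6) + (-0.4)·(-0.4)) / 4 = 13.2/4 = 3.3

S is symmetric (S[j,i] = S[i,j]). Assembling:

S = [[1.8, -0.2],
 [-0.2, 3.3]]


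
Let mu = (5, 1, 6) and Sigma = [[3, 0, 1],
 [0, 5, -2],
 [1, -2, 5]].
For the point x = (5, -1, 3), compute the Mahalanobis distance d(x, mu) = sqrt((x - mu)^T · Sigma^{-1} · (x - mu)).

Step 1 — centre the observation: (x - mu) = (0, -2, -3).

Step 2 — invert Sigma (cofactor / det for 3×3, or solve directly):
  Sigma^{-1} = [[0.3621, -0.0345, -0.0862],
 [-0.0345, 0.2414, 0.1034],
 [-0.0862, 0.1034, 0.2586]].

Step 3 — form the quadratic (x - mu)^T · Sigma^{-1} · (x - mu):
  Sigma^{-1} · (x - mu) = (0.3276, -0.7931, -0.9828).
  (x - mu)^T · [Sigma^{-1} · (x - mu)] = (0)·(0.3276) + (-2)·(-0.7931) + (-3)·(-0.9828) = 4.5345.

Step 4 — take square root: d = √(4.5345) ≈ 2.1294.

d(x, mu) = √(4.5345) ≈ 2.1294


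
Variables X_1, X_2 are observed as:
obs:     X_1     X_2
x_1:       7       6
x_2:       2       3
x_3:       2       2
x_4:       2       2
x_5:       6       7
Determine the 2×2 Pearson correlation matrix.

Step 1 — column means:
  mean(X_1) = (7 + 2 + 2 + 2 + 6) / 5 = 19/5 = 3.8
  mean(X_2) = (6 + 3 + 2 + 2 + 7) / 5 = 20/5 = 4

Step 2 — sample variances and covariances s[i,j] = (1/(n-1)) · Σ_k (x_{k,i} - mean_i) · (x_{k,j} - mean_j), with n-1 = 4:
  s[X_1,X_1] = ((3.2)·(3.2) + (-1.8)·(-1.8) + (-1.8)·(-1.8) + (-1.8)·(-1.8) + (2.2)·(2.2)) / 4 = 24.8/4 = 6.2
  s[X_1,X_2] = ((3.2)·(2) + (-1.8)·(-1) + (-1.8)·(-2) + (-1.8)·(-2) + (2.2)·(3)) / 4 = 22/4 = 5.5
  s[X_2,X_2] = ((2)·(2) + (-1)·(-1) + (-2)·(-2) + (-2)·(-2) + (3)·(3)) / 4 = 22/4 = 5.5
  Sample standard deviations s_i = √(s[i,i]):
  s(X_1) = √(6.2) = 2.49
  s(X_2) = √(5.5) = 2.3452

Step 3 — r_{ij} = s_{ij} / (s_i · s_j):
  r[X_1,X_1] = 1 (diagonal).
  r[X_1,X_2] = 5.5 / (2.49 · 2.3452) = 5.5 / 5.8395 = 0.9419
  r[X_2,X_2] = 1 (diagonal).

R is symmetric with unit diagonal. Assembling:

R = [[1, 0.9419],
 [0.9419, 1]]


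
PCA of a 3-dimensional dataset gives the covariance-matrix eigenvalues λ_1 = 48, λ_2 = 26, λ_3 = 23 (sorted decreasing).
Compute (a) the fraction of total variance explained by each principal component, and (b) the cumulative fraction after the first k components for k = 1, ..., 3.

Step 1 — total variance = trace(Sigma) = Σ λ_i = 48 + 26 + 23 = 97.

Step 2 — fraction explained by component i = λ_i / Σ λ:
  PC1: 48/97 = 0.4948
  PC2: 26/97 = 0.268
  PC3: 23/97 = 0.2371

Step 3 — cumulative fraction after k components = (λ_1 + ... + λ_k) / Σ λ:
  k = 1: 48/97 = 0.4948
  k = 2: (48 + 26)/97 = 74/97 = 0.7629
  k = 3: (48 + 26 + 23)/97 = 97/97 = 1

Summary (fraction, with percent):

explained: PC1 0.4948 (49.48%), PC2 0.268 (26.8%), PC3 0.2371 (23.71%);  cumulative: 0.4948, 0.7629, 1


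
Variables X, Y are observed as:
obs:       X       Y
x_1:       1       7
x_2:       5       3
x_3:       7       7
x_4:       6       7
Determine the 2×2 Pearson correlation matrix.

Step 1 — column means:
  mean(X) = (1 + 5 + 7 + 6) / 4 = 19/4 = 4.75
  mean(Y) = (7 + 3 + 7 + 7) / 4 = 24/4 = 6

Step 2 — sample variances and covariances s[i,j] = (1/(n-1)) · Σ_k (x_{k,i} - mean_i) · (x_{k,j} - mean_j), with n-1 = 3:
  s[X,X] = ((-3.75)·(-3.75) + (0.25)·(0.25) + (2.25)·(2.25) + (1.25)·(1.25)) / 3 = 20.75/3 = 6.9167
  s[X,Y] = ((-3.75)·(1) + (0.25)·(-3) + (2.25)·(1) + (1.25)·(1)) / 3 = -1/3 = -0.3333
  s[Y,Y] = ((1)·(1) + (-3)·(-3) + (1)·(1) + (1)·(1)) / 3 = 12/3 = 4
  Sample standard deviations s_i = √(s[i,i]):
  s(X) = √(6.9167) = 2.63
  s(Y) = √(4) = 2

Step 3 — r_{ij} = s_{ij} / (s_i · s_j):
  r[X,X] = 1 (diagonal).
  r[X,Y] = -0.3333 / (2.63 · 2) = -0.3333 / 5.2599 = -0.0634
  r[Y,Y] = 1 (diagonal).

R is symmetric with unit diagonal. Assembling:

R = [[1, -0.0634],
 [-0.0634, 1]]


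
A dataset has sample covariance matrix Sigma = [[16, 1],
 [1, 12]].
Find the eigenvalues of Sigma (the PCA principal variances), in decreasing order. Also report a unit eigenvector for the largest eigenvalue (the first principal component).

Step 1 — characteristic polynomial of 2×2 Sigma:
  det(Sigma - λI) = λ² - trace · λ + det = 0.
  trace = 16 + 12 = 28, det = 16·12 - (1)² = 191.
Step 2 — discriminant:
  Δ = trace² - 4·det = 784 - 764 = 20.
Step 3 — eigenvalues:
  λ = (trace ± √Δ)/2 = (28 ± 4.4721)/2,
  λ_1 = 16.2361,  λ_2 = 11.7639.

Step 4 — unit eigenvector for λ_1: solve (Sigma - λ_1 I)v = 0. First row:
  (16 - 16.2361)·v_x + (1)·v_y = 0, i.e. (-0.2361)·v_x + (1)·v_y = 0,
  so v ∝ (b, λ_1 - a) = (1, 0.2361) = u.
  ||u|| = √((1)² + (0.2361)²) = √(1.0557) ≈ 1.0275,
  v_1 = u/||u|| ≈ (0.9732, 0.2298) (||v_1|| = 1).

λ_1 = 16.2361,  λ_2 = 11.7639;  v_1 ≈ (0.9732, 0.2298)


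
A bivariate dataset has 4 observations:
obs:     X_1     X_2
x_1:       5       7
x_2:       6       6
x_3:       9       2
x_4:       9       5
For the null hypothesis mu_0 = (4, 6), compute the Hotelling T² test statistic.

Step 1 — sample mean vector:
  mean(X_1) = (5 + 6 + 9 + 9) / 4 = 29/4 = 7.25
  mean(X_2) = (7 + 6 + 2 + 5) / 4 = 20/4 = 5
  x̄ = (7.25, 5),  deviation x̄ - mu_0 = (7.25, 5) - (4, 6) = (3.25, -1).

Step 2 — sample covariance matrix, S[i,j] = (1/(n-1)) · Σ_k (x_{k,i} - mean_i) · (x_{k,j} - mean_j), divisor n-1 = 3:
  S[X_1,X_1] = ((-2.25)·(-2.25) + (-1.25)·(-1.25) + (1.75)·(1.75) + (1.75)·(1.75)) / 3 = 12.75/3 = 4.25
  S[X_1,X_2] = ((-2.25)·(2) + (-1.25)·(1) + (1.75)·(-3) + (1.75)·(0)) / 3 = -11/3 = -3.6667
  S[X_2,X_2] = ((2)·(2) + (1)·(1) + (-3)·(-3) + (0)·(0)) / 3 = 14/3 = 4.6667
  S = [[4.25, -3.6667],
 [-3.6667, 4.6667]].

Step 3 — invert S. det(S) = 4.25·4.6667 - (-3.6667)² = 6.3889.
  S^{-1} = (1/det) · [[d, -b], [-b, a]] = [[0.7304, 0.5739],
 [0.5739, 0.6652]].

Step 4 — quadratic form (x̄ - mu_0)^T · S^{-1} · (x̄ - mu_0):
  S^{-1} · (x̄ - mu_0) = (1.8, 1.2),
  (x̄ - mu_0)^T · [...] = (3.25)·(1.8) + (-1)·(1.2) = 4.65.

Step 5 — scale by n: T² = 4 · 4.65 = 18.6.

T² ≈ 18.6


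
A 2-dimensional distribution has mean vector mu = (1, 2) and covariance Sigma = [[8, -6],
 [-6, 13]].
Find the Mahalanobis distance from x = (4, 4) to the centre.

Step 1 — centre the observation: (x - mu) = (3, 2).

Step 2 — invert Sigma. det(Sigma) = 8·13 - (-6)² = 68.
  Sigma^{-1} = (1/det) · [[d, -b], [-b, a]] = [[0.1912, 0.0882],
 [0.0882, 0.1176]].

Step 3 — form the quadratic (x - mu)^T · Sigma^{-1} · (x - mu):
  Sigma^{-1} · (x - mu) = (0.75, 0.5).
  (x - mu)^T · [Sigma^{-1} · (x - mu)] = (3)·(0.75) + (2)·(0.5) = 3.25.

Step 4 — take square root: d = √(3.25) ≈ 1.8028.

d(x, mu) = √(3.25) ≈ 1.8028


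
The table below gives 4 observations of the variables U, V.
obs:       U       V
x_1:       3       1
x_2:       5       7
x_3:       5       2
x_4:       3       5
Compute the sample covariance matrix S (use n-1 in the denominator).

Step 1 — column means:
  mean(U) = (3 + 5 + 5 + 3) / 4 = 16/4 = 4
  mean(V) = (1 + 7 + 2 + 5) / 4 = 15/4 = 3.75

Step 2 — sample covariance S[i,j] = (1/(n-1)) · Σ_k (x_{k,i} - mean_i) · (x_{k,j} - mean_j), with n-1 = 3.
  S[U,U] = ((-1)·(-1) + (1)·(1) + (1)·(1) + (-1)·(-1)) / 3 = 4/3 = 1.3333
  S[U,V] = ((-1)·(-2.75) + (1)·(3.25) + (1)·(-1.75) + (-1)·(1.25)) / 3 = 3/3 = 1
  S[V,V] = ((-2.75)·(-2.75) + (3.25)·(3.25) + (-1.75)·(-1.75) + (1.25)·(1.25)) / 3 = 22.75/3 = 7.5833

S is symmetric (S[j,i] = S[i,j]). Assembling:

S = [[1.3333, 1],
 [1, 7.5833]]


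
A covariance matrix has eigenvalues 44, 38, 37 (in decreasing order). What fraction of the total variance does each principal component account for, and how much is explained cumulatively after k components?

Step 1 — total variance = trace(Sigma) = Σ λ_i = 44 + 38 + 37 = 119.

Step 2 — fraction explained by component i = λ_i / Σ λ:
  PC1: 44/119 = 0.3697
  PC2: 38/119 = 0.3193
  PC3: 37/119 = 0.3109

Step 3 — cumulative fraction after k components = (λ_1 + ... + λ_k) / Σ λ:
  k = 1: 44/119 = 0.3697
  k = 2: (44 + 38)/119 = 82/119 = 0.6891
  k = 3: (44 + 38 + 37)/119 = 119/119 = 1

Summary (fraction, with percent):

explained: PC1 0.3697 (36.97%), PC2 0.3193 (31.93%), PC3 0.3109 (31.09%);  cumulative: 0.3697, 0.6891, 1


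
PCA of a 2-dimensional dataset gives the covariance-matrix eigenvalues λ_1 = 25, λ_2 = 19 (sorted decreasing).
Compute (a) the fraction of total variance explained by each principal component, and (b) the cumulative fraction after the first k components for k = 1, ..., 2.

Step 1 — total variance = trace(Sigma) = Σ λ_i = 25 + 19 = 44.

Step 2 — fraction explained by component i = λ_i / Σ λ:
  PC1: 25/44 = 0.5682
  PC2: 19/44 = 0.4318

Step 3 — cumulative fraction after k components = (λ_1 + ... + λ_k) / Σ λ:
  k = 1: 25/44 = 0.5682
  k = 2: (25 + 19)/44 = 44/44 = 1

Summary (fraction, with percent):

explained: PC1 0.5682 (56.82%), PC2 0.4318 (43.18%);  cumulative: 0.5682, 1


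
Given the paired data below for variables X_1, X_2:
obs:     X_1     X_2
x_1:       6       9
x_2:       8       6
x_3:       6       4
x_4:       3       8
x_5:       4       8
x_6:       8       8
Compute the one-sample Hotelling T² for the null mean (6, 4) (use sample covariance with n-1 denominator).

Step 1 — sample mean vector:
  mean(X_1) = (6 + 8 + 6 + 3 + 4 + 8) / 6 = 35/6 = 5.8333
  mean(X_2) = (9 + 6 + 4 + 8 + 8 + 8) / 6 = 43/6 = 7.1667
  x̄ = (5.8333, 7.1667),  deviation x̄ - mu_0 = (5.8333, 7.1667) - (6, 4) = (-0.1667, 3.1667).

Step 2 — sample covariance matrix, S[i,j] = (1/(n-1)) · Σ_k (x_{k,i} - mean_i) · (x_{k,j} - mean_j), divisor n-1 = 5:
  S[X_1,X_1] = ((0.1667)·(0.1667) + (2.1667)·(2.1667) + (0.1667)·(0.1667) + (-2.8333)·(-2.8333) + (-1.8333)·(-1.8333) + (2.1667)·(2.1667)) / 5 = 20.8333/5 = 4.1667
  S[X_1,X_2] = ((0.1667)·(1.8333) + (2.1667)·(-1.1667) + (0.1667)·(-3.1667) + (-2.8333)·(0.8333) + (-1.8333)·(0.8333) + (2.1667)·(0.8333)) / 5 = -4.8333/5 = -0.9667
  S[X_2,X_2] = ((1.8333)·(1.8333) + (-1.1667)·(-1.1667) + (-3.1667)·(-3.1667) + (0.8333)·(0.8333) + (0.8333)·(0.8333) + (0.8333)·(0.8333)) / 5 = 16.8333/5 = 3.3667
  S = [[4.1667, -0.9667],
 [-0.9667, 3.3667]].

Step 3 — invert S. det(S) = 4.1667·3.3667 - (-0.9667)² = 13.0933.
  S^{-1} = (1/det) · [[d, -b], [-b, a]] = [[0.2571, 0.0738],
 [0.0738, 0.3182]].

Step 4 — quadratic form (x̄ - mu_0)^T · S^{-1} · (x̄ - mu_0):
  S^{-1} · (x̄ - mu_0) = (0.1909, 0.9954),
  (x̄ - mu_0)^T · [...] = (-0.1667)·(0.1909) + (3.1667)·(0.9954) = 3.1203.

Step 5 — scale by n: T² = 6 · 3.1203 = 18.722.

T² ≈ 18.722


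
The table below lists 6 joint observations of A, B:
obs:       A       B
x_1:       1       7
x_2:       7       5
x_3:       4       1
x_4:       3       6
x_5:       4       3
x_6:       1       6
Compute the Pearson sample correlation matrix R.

Step 1 — column means:
  mean(A) = (1 + 7 + 4 + 3 + 4 + 1) / 6 = 20/6 = 3.3333
  mean(B) = (7 + 5 + 1 + 6 + 3 + 6) / 6 = 28/6 = 4.6667

Step 2 — sample variances and covariances s[i,j] = (1/(n-1)) · Σ_k (x_{k,i} - mean_i) · (x_{k,j} - mean_j), with n-1 = 5:
  s[A,A] = ((-2.3333)·(-2.3333) + (3.6667)·(3.6667) + (0.6667)·(0.6667) + (-0.3333)·(-0.3333) + (0.6667)·(0.6667) + (-2.3333)·(-2.3333)) / 5 = 25.3333/5 = 5.0667
  s[A,B] = ((-2.3333)·(2.3333) + (3.6667)·(0.3333) + (0.6667)·(-3.6667) + (-0.3333)·(1.3333) + (0.6667)·(-1.6667) + (-2.3333)·(1.3333)) / 5 = -11.3333/5 = -2.2667
  s[B,B] = ((2.3333)·(2.3333) + (0.3333)·(0.3333) + (-3.6667)·(-3.6667) + (1.3333)·(1.3333) + (-1.6667)·(-1.6667) + (1.3333)·(1.3333)) / 5 = 25.3333/5 = 5.0667
  Sample standard deviations s_i = √(s[i,i]):
  s(A) = √(5.0667) = 2.2509
  s(B) = √(5.0667) = 2.2509

Step 3 — r_{ij} = s_{ij} / (s_i · s_j):
  r[A,A] = 1 (diagonal).
  r[A,B] = -2.2667 / (2.2509 · 2.2509) = -2.2667 / 5.0667 = -0.4474
  r[B,B] = 1 (diagonal).

R is symmetric with unit diagonal. Assembling:

R = [[1, -0.4474],
 [-0.4474, 1]]


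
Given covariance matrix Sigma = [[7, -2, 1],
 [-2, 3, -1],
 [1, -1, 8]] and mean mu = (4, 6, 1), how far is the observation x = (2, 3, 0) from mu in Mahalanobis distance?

Step 1 — centre the observation: (x - mu) = (-2, -3, -1).

Step 2 — invert Sigma (cofactor / det for 3×3, or solve directly):
  Sigma^{-1} = [[0.1769, 0.1154, -0.0077],
 [0.1154, 0.4231, 0.0385],
 [-0.0077, 0.0385, 0.1308]].

Step 3 — form the quadratic (x - mu)^T · Sigma^{-1} · (x - mu):
  Sigma^{-1} · (x - mu) = (-0.6923, -1.5385, -0.2308).
  (x - mu)^T · [Sigma^{-1} · (x - mu)] = (-2)·(-0.6923) + (-3)·(-1.5385) + (-1)·(-0.2308) = 6.2308.

Step 4 — take square root: d = √(6.2308) ≈ 2.4962.

d(x, mu) = √(6.2308) ≈ 2.4962


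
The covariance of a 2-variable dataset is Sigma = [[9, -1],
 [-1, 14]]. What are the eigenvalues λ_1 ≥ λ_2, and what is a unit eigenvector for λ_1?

Step 1 — characteristic polynomial of 2×2 Sigma:
  det(Sigma - λI) = λ² - trace · λ + det = 0.
  trace = 9 + 14 = 23, det = 9·14 - (-1)² = 125.
Step 2 — discriminant:
  Δ = trace² - 4·det = 529 - 500 = 29.
Step 3 — eigenvalues:
  λ = (trace ± √Δ)/2 = (23 ± 5.3852)/2,
  λ_1 = 14.1926,  λ_2 = 8.8074.

Step 4 — unit eigenvector for λ_1: solve (Sigma - λ_1 I)v = 0. First row:
  (9 - 14.1926)·v_x + (-1)·v_y = 0, i.e. (-5.1926)·v_x + (-1)·v_y = 0,
  so v ∝ (b, λ_1 - a) = (-1, 5.1926); multiply by -1 so the first entry is positive: u = (1, -5.1926).
  ||u|| = √((1)² + (-5.1926)²) = √(27.9629) ≈ 5.288,
  v_1 = u/||u|| ≈ (0.1891, -0.982) (||v_1|| = 1).

λ_1 = 14.1926,  λ_2 = 8.8074;  v_1 ≈ (0.1891, -0.982)


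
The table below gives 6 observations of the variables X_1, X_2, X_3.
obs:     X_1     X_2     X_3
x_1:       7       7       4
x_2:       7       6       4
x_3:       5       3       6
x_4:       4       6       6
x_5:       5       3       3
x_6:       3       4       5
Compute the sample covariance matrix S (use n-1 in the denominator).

Step 1 — column means:
  mean(X_1) = (7 + 7 + 5 + 4 + 5 + 3) / 6 = 31/6 = 5.1667
  mean(X_2) = (7 + 6 + 3 + 6 + 3 + 4) / 6 = 29/6 = 4.8333
  mean(X_3) = (4 + 4 + 6 + 6 + 3 + 5) / 6 = 28/6 = 4.6667

Step 2 — sample covariance S[i,j] = (1/(n-1)) · Σ_k (x_{k,i} - mean_i) · (x_{k,j} - mean_j), with n-1 = 5.
  S[X_1,X_1] = ((1.8333)·(1.8333) + (1.8333)·(1.8333) + (-0.1667)·(-0.1667) + (-1.1667)·(-1.1667) + (-0.1667)·(-0.1667) + (-2.1667)·(-2.1667)) / 5 = 12.8333/5 = 2.5667
  S[X_1,X_2] = ((1.8333)·(2.1667) + (1.8333)·(1.1667) + (-0.1667)·(-1.8333) + (-1.1667)·(1.1667) + (-0.1667)·(-1.8333) + (-2.1667)·(-0.8333)) / 5 = 7.1667/5 = 1.4333
  S[X_1,X_3] = ((1.8333)·(-0.6667) + (1.8333)·(-0.6667) + (-0.1667)·(1.3333) + (-1.1667)·(1.3333) + (-0.1667)·(-1.6667) + (-2.1667)·(0.3333)) / 5 = -4.6667/5 = -0.9333
  S[X_2,X_2] = ((2.1667)·(2.1667) + (1.1667)·(1.1667) + (-1.8333)·(-1.8333) + (1.1667)·(1.1667) + (-1.8333)·(-1.8333) + (-0.8333)·(-0.8333)) / 5 = 14.8333/5 = 2.9667
  S[X_2,X_3] = ((2.1667)·(-0.6667) + (1.1667)·(-0.6667) + (-1.8333)·(1.3333) + (1.1667)·(1.3333) + (-1.8333)·(-1.6667) + (-0.8333)·(0.3333)) / 5 = -0.3333/5 = -0.0667
  S[X_3,X_3] = ((-0.6667)·(-0.6667) + (-0.6667)·(-0.6667) + (1.3333)·(1.3333) + (1.3333)·(1.3333) + (-1.6667)·(-1.6667) + (0.3333)·(0.3333)) / 5 = 7.3333/5 = 1.4667

S is symmetric (S[j,i] = S[i,j]). Assembling:

S = [[2.5667, 1.4333, -0.9333],
 [1.4333, 2.9667, -0.0667],
 [-0.9333, -0.0667, 1.4667]]


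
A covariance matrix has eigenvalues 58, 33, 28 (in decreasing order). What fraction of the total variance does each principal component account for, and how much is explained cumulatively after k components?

Step 1 — total variance = trace(Sigma) = Σ λ_i = 58 + 33 + 28 = 119.

Step 2 — fraction explained by component i = λ_i / Σ λ:
  PC1: 58/119 = 0.4874
  PC2: 33/119 = 0.2773
  PC3: 28/119 = 0.2353

Step 3 — cumulative fraction after k components = (λ_1 + ... + λ_k) / Σ λ:
  k = 1: 58/119 = 0.4874
  k = 2: (58 + 33)/119 = 91/119 = 0.7647
  k = 3: (58 + 33 + 28)/119 = 119/119 = 1

Summary (fraction, with percent):

explained: PC1 0.4874 (48.74%), PC2 0.2773 (27.73%), PC3 0.2353 (23.53%);  cumulative: 0.4874, 0.7647, 1


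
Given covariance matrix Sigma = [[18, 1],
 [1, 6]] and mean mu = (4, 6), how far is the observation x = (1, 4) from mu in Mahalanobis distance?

Step 1 — centre the observation: (x - mu) = (-3, -2).

Step 2 — invert Sigma. det(Sigma) = 18·6 - (1)² = 107.
  Sigma^{-1} = (1/det) · [[d, -b], [-b, a]] = [[0.0561, -0.0093],
 [-0.0093, 0.1682]].

Step 3 — form the quadratic (x - mu)^T · Sigma^{-1} · (x - mu):
  Sigma^{-1} · (x - mu) = (-0.1495, -0.3084).
  (x - mu)^T · [Sigma^{-1} · (x - mu)] = (-3)·(-0.1495) + (-2)·(-0.3084) = 1.0654.

Step 4 — take square root: d = √(1.0654) ≈ 1.0322.

d(x, mu) = √(1.0654) ≈ 1.0322


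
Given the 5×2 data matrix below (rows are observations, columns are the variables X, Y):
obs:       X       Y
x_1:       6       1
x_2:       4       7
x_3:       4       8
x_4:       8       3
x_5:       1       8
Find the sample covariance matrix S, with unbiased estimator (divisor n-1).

Step 1 — column means:
  mean(X) = (6 + 4 + 4 + 8 + 1) / 5 = 23/5 = 4.6
  mean(Y) = (1 + 7 + 8 + 3 + 8) / 5 = 27/5 = 5.4

Step 2 — sample covariance S[i,j] = (1/(n-1)) · Σ_k (x_{k,i} - mean_i) · (x_{k,j} - mean_j), with n-1 = 4.
  S[X,X] = ((1.4)·(1.4) + (-0.6)·(-0.6) + (-0.6)·(-0.6) + (3.4)·(3.4) + (-3.6)·(-3.6)) / 4 = 27.2/4 = 6.8
  S[X,Y] = ((1.4)·(-4.4) + (-0.6)·(1.6) + (-0.6)·(2.6) + (3.4)·(-2.4) + (-3.6)·(2.6)) / 4 = -26.2/4 = -6.55
  S[Y,Y] = ((-4.4)·(-4.4) + (1.6)·(1.6) + (2.6)·(2.6) + (-2.4)·(-2.4) + (2.6)·(2.6)) / 4 = 41.2/4 = 10.3

S is symmetric (S[j,i] = S[i,j]). Assembling:

S = [[6.8, -6.55],
 [-6.55, 10.3]]
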